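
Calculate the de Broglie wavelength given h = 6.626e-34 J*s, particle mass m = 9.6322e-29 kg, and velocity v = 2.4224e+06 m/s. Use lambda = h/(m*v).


lambda = h / (m * v)
= 6.626e-34 / (9.6322e-29 * 2.4224e+06)
= 6.626e-34 / 2.3333e-22
= 2.8397e-12 m

2.8397e-12


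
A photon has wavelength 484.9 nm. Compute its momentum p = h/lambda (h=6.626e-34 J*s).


p = h / lambda
= 6.626e-34 / (484.9e-9)
= 6.626e-34 / 4.8490e-07
= 1.3665e-27 kg*m/s

1.3665e-27


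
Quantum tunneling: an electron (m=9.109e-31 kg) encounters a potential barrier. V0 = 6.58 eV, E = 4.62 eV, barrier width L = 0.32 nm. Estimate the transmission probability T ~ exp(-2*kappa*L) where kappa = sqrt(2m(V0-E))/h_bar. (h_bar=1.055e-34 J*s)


V0 - E = 1.96 eV = 3.1399e-19 J
kappa = sqrt(2 * m * (V0-E)) / h_bar
= sqrt(2 * 9.109e-31 * 3.1399e-19) / 1.055e-34
= 7.1690e+09 /m
2*kappa*L = 2 * 7.1690e+09 * 0.32e-9
= 4.5881
T = exp(-4.5881) = 1.017171e-02

1.017171e-02


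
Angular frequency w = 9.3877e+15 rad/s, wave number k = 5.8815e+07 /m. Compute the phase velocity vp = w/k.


vp = w / k
= 9.3877e+15 / 5.8815e+07
= 1.5961e+08 m/s

1.5961e+08


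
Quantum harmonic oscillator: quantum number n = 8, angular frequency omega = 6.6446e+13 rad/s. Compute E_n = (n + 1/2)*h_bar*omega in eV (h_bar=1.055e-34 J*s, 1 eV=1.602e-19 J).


E = (n + 1/2) * h_bar * omega
= (8 + 0.5) * 1.055e-34 * 6.6446e+13
= 8.5 * 7.0101e-21
= 5.9585e-20 J
= 0.3719 eV

0.3719


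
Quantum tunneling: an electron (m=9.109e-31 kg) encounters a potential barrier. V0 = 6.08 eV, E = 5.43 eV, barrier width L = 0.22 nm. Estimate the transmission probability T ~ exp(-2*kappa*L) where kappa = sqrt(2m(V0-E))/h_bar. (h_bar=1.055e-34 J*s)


V0 - E = 0.65 eV = 1.0413e-19 J
kappa = sqrt(2 * m * (V0-E)) / h_bar
= sqrt(2 * 9.109e-31 * 1.0413e-19) / 1.055e-34
= 4.1284e+09 /m
2*kappa*L = 2 * 4.1284e+09 * 0.22e-9
= 1.8165
T = exp(-1.8165) = 1.625917e-01

1.625917e-01


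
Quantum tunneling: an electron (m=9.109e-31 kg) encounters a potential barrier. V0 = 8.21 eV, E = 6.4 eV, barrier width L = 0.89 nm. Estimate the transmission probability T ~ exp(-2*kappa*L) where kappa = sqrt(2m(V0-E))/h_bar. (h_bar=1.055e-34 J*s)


V0 - E = 1.81 eV = 2.8996e-19 J
kappa = sqrt(2 * m * (V0-E)) / h_bar
= sqrt(2 * 9.109e-31 * 2.8996e-19) / 1.055e-34
= 6.8892e+09 /m
2*kappa*L = 2 * 6.8892e+09 * 0.89e-9
= 12.2628
T = exp(-12.2628) = 4.724420e-06

4.724420e-06


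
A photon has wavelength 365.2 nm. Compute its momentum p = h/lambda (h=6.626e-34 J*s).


p = h / lambda
= 6.626e-34 / (365.2e-9)
= 6.626e-34 / 3.6520e-07
= 1.8143e-27 kg*m/s

1.8143e-27


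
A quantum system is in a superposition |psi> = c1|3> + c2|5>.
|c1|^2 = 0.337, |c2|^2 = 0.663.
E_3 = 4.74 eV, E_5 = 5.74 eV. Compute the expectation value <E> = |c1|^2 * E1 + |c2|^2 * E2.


<E> = |c1|^2 * E1 + |c2|^2 * E2
= 0.337 * 4.74 + 0.663 * 5.74
= 1.5974 + 3.8056
= 5.403 eV

5.403


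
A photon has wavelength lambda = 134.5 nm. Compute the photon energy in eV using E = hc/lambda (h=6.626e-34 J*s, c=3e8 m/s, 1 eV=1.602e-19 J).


E = hc / lambda
= (6.626e-34)(3e8) / (134.5e-9)
= 1.9878e-25 / 1.3450e-07
= 1.4779e-18 J
Converting to eV: 1.4779e-18 / 1.602e-19
= 9.2255 eV

9.2255


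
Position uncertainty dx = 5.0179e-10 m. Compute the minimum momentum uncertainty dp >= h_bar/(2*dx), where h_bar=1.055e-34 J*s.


dp = h_bar / (2 * dx)
= 1.055e-34 / (2 * 5.0179e-10)
= 1.055e-34 / 1.0036e-09
= 1.0512e-25 kg*m/s

1.0512e-25


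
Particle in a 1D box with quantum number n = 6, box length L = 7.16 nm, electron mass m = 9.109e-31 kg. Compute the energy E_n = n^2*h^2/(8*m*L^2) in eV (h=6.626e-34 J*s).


E = n^2 * h^2 / (8 * m * L^2)
= 6^2 * (6.626e-34)^2 / (8 * 9.109e-31 * (7.16e-9)^2)
= 36 * 4.3904e-67 / (8 * 9.109e-31 * 5.1266e-17)
= 4.2308e-20 J
= 0.2641 eV

0.2641


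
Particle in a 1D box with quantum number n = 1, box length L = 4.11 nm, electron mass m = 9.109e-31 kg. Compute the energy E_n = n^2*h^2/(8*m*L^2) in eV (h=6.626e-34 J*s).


E = n^2 * h^2 / (8 * m * L^2)
= 1^2 * (6.626e-34)^2 / (8 * 9.109e-31 * (4.11e-9)^2)
= 1 * 4.3904e-67 / (8 * 9.109e-31 * 1.6892e-17)
= 3.5666e-21 J
= 0.0223 eV

0.0223


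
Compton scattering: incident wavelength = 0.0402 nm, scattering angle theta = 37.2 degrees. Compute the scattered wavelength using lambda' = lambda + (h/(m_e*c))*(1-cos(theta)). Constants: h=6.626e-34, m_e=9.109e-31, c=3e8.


Compton wavelength: h/(m_e*c) = 2.4247e-12 m
d_lambda = 2.4247e-12 * (1 - cos(37.2 deg))
= 2.4247e-12 * 0.20347
= 4.9336e-13 m = 0.000493 nm
lambda' = 0.0402 + 0.000493
= 0.040693 nm

0.040693


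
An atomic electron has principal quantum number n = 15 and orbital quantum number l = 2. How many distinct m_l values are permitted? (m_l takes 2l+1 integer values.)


m_l ranges from -l to +l in integer steps
So m_l goes from -2 to +2
Count = 2l + 1 = 2*2 + 1
= 5

5


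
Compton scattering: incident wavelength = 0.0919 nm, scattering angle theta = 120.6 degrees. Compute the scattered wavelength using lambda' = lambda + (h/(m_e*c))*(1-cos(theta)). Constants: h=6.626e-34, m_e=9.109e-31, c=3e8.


Compton wavelength: h/(m_e*c) = 2.4247e-12 m
d_lambda = 2.4247e-12 * (1 - cos(120.6 deg))
= 2.4247e-12 * 1.509041
= 3.6590e-12 m = 0.003659 nm
lambda' = 0.0919 + 0.003659
= 0.095559 nm

0.095559


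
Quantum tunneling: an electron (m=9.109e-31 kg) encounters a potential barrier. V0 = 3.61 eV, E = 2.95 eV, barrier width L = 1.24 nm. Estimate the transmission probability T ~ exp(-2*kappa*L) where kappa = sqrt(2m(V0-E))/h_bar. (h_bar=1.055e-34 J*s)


V0 - E = 0.66 eV = 1.0573e-19 J
kappa = sqrt(2 * m * (V0-E)) / h_bar
= sqrt(2 * 9.109e-31 * 1.0573e-19) / 1.055e-34
= 4.1601e+09 /m
2*kappa*L = 2 * 4.1601e+09 * 1.24e-9
= 10.317
T = exp(-10.317) = 3.306667e-05

3.306667e-05


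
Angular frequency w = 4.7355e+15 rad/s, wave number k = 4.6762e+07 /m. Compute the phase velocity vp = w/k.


vp = w / k
= 4.7355e+15 / 4.6762e+07
= 1.0127e+08 m/s

1.0127e+08


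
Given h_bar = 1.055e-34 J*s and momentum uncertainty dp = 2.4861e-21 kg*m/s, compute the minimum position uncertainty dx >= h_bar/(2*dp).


dx = h_bar / (2 * dp)
= 1.055e-34 / (2 * 2.4861e-21)
= 1.055e-34 / 4.9722e-21
= 2.1218e-14 m

2.1218e-14


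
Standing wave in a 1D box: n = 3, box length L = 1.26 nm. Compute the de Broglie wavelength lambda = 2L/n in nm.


lambda = 2L / n
= 2 * 1.26 / 3
= 2.52 / 3
= 0.84 nm

0.84


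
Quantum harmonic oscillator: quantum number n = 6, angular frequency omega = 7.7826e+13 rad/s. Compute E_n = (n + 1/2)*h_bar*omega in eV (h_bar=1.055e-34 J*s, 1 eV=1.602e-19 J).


E = (n + 1/2) * h_bar * omega
= (6 + 0.5) * 1.055e-34 * 7.7826e+13
= 6.5 * 8.2106e-21
= 5.3369e-20 J
= 0.3331 eV

0.3331


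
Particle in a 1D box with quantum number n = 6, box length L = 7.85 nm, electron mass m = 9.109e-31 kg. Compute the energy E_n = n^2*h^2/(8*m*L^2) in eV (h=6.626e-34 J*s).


E = n^2 * h^2 / (8 * m * L^2)
= 6^2 * (6.626e-34)^2 / (8 * 9.109e-31 * (7.85e-9)^2)
= 36 * 4.3904e-67 / (8 * 9.109e-31 * 6.1623e-17)
= 3.5197e-20 J
= 0.2197 eV

0.2197


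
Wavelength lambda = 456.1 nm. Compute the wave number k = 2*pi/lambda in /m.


k = 2 * pi / lambda
= 6.2832 / (456.1e-9)
= 6.2832 / 4.5610e-07
= 1.3776e+07 /m

1.3776e+07


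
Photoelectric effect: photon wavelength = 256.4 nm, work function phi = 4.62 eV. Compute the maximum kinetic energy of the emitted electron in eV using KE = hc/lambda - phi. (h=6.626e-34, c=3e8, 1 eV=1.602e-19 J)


E_photon = hc / lambda
= (6.626e-34)(3e8) / (256.4e-9)
= 7.7527e-19 J
= 4.8394 eV
KE = E_photon - phi
= 4.8394 - 4.62
= 0.2194 eV

0.2194


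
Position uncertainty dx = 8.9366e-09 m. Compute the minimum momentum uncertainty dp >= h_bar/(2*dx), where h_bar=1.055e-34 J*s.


dp = h_bar / (2 * dx)
= 1.055e-34 / (2 * 8.9366e-09)
= 1.055e-34 / 1.7873e-08
= 5.9027e-27 kg*m/s

5.9027e-27


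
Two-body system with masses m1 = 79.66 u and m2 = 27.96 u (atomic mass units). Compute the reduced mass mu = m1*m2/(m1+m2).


mu = m1 * m2 / (m1 + m2)
= 79.66 * 27.96 / (79.66 + 27.96)
= 2227.2936 / 107.62
= 20.6959 u

20.6959


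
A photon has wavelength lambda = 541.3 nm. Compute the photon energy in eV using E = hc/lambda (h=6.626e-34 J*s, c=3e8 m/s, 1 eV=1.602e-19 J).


E = hc / lambda
= (6.626e-34)(3e8) / (541.3e-9)
= 1.9878e-25 / 5.4130e-07
= 3.6723e-19 J
Converting to eV: 3.6723e-19 / 1.602e-19
= 2.2923 eV

2.2923


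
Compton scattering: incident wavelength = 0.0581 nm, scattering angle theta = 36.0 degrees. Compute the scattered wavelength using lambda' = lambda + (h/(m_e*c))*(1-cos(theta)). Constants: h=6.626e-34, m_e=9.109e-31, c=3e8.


Compton wavelength: h/(m_e*c) = 2.4247e-12 m
d_lambda = 2.4247e-12 * (1 - cos(36.0 deg))
= 2.4247e-12 * 0.190983
= 4.6308e-13 m = 0.000463 nm
lambda' = 0.0581 + 0.000463
= 0.058563 nm

0.058563


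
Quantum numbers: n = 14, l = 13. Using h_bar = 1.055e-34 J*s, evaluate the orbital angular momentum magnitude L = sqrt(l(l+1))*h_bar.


L = sqrt(l*(l+1)) * h_bar
= sqrt(13 * 14) * 1.055e-34
= sqrt(182) * 1.055e-34
= 13.4907 * 1.055e-34
= 1.4233e-33 J*s

1.4233e-33


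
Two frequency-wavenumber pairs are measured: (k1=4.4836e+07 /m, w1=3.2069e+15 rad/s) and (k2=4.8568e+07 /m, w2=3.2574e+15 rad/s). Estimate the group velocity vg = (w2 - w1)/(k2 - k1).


vg = (w2 - w1) / (k2 - k1)
= (3.2574e+15 - 3.2069e+15) / (4.8568e+07 - 4.4836e+07)
= 5.0500e+13 / 3.7320e+06
= 1.3532e+07 m/s

1.3532e+07


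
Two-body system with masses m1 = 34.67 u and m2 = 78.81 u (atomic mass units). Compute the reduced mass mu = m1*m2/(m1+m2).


mu = m1 * m2 / (m1 + m2)
= 34.67 * 78.81 / (34.67 + 78.81)
= 2732.3427 / 113.48
= 24.0777 u

24.0777


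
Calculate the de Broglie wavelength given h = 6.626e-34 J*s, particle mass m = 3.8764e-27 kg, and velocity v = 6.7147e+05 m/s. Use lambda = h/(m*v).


lambda = h / (m * v)
= 6.626e-34 / (3.8764e-27 * 6.7147e+05)
= 6.626e-34 / 2.6029e-21
= 2.5456e-13 m

2.5456e-13


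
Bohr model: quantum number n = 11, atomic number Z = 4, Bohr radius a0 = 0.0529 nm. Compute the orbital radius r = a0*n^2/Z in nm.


r = a0 * n^2 / Z
= 0.0529 * 11^2 / 4
= 0.0529 * 121 / 4
= 1.6002 nm

1.6002


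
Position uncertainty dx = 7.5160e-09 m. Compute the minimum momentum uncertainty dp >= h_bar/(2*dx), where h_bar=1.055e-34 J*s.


dp = h_bar / (2 * dx)
= 1.055e-34 / (2 * 7.5160e-09)
= 1.055e-34 / 1.5032e-08
= 7.0184e-27 kg*m/s

7.0184e-27


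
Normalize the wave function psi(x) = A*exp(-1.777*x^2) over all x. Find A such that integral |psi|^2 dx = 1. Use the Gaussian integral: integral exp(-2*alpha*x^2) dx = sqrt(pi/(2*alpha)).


integral |psi|^2 dx = A^2 * sqrt(pi/(2*alpha)) = 1
A^2 = sqrt(2*alpha/pi)
= sqrt(2 * 1.777 / pi)
= 1.063613
A = sqrt(1.063613)
= 1.0313

1.0313


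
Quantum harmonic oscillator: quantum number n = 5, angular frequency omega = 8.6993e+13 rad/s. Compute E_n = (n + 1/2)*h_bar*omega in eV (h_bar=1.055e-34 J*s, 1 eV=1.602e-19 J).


E = (n + 1/2) * h_bar * omega
= (5 + 0.5) * 1.055e-34 * 8.6993e+13
= 5.5 * 9.1778e-21
= 5.0478e-20 J
= 0.3151 eV

0.3151


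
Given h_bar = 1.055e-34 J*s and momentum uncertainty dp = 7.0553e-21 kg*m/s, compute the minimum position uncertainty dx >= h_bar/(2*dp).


dx = h_bar / (2 * dp)
= 1.055e-34 / (2 * 7.0553e-21)
= 1.055e-34 / 1.4111e-20
= 7.4766e-15 m

7.4766e-15


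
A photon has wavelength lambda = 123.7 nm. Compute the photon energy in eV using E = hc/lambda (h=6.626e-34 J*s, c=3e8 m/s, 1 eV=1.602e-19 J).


E = hc / lambda
= (6.626e-34)(3e8) / (123.7e-9)
= 1.9878e-25 / 1.2370e-07
= 1.6070e-18 J
Converting to eV: 1.6070e-18 / 1.602e-19
= 10.0309 eV

10.0309


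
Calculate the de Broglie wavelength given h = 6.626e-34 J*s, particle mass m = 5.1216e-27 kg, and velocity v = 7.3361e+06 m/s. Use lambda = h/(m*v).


lambda = h / (m * v)
= 6.626e-34 / (5.1216e-27 * 7.3361e+06)
= 6.626e-34 / 3.7573e-20
= 1.7635e-14 m

1.7635e-14


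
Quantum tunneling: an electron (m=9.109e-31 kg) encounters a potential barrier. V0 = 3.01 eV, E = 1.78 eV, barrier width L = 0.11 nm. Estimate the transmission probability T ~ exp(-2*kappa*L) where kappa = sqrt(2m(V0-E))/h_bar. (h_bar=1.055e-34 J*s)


V0 - E = 1.23 eV = 1.9705e-19 J
kappa = sqrt(2 * m * (V0-E)) / h_bar
= sqrt(2 * 9.109e-31 * 1.9705e-19) / 1.055e-34
= 5.6791e+09 /m
2*kappa*L = 2 * 5.6791e+09 * 0.11e-9
= 1.2494
T = exp(-1.2494) = 2.866744e-01

2.866744e-01


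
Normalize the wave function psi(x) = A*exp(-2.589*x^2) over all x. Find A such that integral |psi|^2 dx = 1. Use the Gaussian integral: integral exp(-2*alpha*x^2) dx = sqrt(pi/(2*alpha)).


integral |psi|^2 dx = A^2 * sqrt(pi/(2*alpha)) = 1
A^2 = sqrt(2*alpha/pi)
= sqrt(2 * 2.589 / pi)
= 1.283826
A = sqrt(1.283826)
= 1.1331

1.1331


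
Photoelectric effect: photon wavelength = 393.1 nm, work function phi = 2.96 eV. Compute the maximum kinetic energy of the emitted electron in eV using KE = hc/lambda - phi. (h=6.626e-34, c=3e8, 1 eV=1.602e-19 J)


E_photon = hc / lambda
= (6.626e-34)(3e8) / (393.1e-9)
= 5.0567e-19 J
= 3.1565 eV
KE = E_photon - phi
= 3.1565 - 2.96
= 0.1965 eV

0.1965


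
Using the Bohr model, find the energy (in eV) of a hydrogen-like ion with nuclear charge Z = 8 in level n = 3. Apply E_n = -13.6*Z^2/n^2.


E_n = -13.6 * Z^2 / n^2
= -13.6 * 8^2 / 3^2
= -13.6 * 64 / 9
= -96.7111 eV

-96.7111


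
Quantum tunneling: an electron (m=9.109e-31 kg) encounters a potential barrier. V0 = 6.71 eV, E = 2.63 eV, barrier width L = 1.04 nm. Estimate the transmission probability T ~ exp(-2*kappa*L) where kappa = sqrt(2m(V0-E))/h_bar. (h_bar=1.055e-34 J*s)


V0 - E = 4.08 eV = 6.5362e-19 J
kappa = sqrt(2 * m * (V0-E)) / h_bar
= sqrt(2 * 9.109e-31 * 6.5362e-19) / 1.055e-34
= 1.0343e+10 /m
2*kappa*L = 2 * 1.0343e+10 * 1.04e-9
= 21.5141
T = exp(-21.5141) = 4.534803e-10

4.534803e-10


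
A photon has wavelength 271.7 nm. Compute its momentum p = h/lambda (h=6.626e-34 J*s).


p = h / lambda
= 6.626e-34 / (271.7e-9)
= 6.626e-34 / 2.7170e-07
= 2.4387e-27 kg*m/s

2.4387e-27


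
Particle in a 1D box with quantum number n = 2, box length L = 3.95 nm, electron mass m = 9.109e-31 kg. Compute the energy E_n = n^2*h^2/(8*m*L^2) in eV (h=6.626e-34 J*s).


E = n^2 * h^2 / (8 * m * L^2)
= 2^2 * (6.626e-34)^2 / (8 * 9.109e-31 * (3.95e-9)^2)
= 4 * 4.3904e-67 / (8 * 9.109e-31 * 1.5603e-17)
= 1.5446e-20 J
= 0.0964 eV

0.0964


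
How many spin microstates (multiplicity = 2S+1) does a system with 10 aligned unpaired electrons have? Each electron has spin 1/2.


Total spin S = N * (1/2) = 10 * 0.5 = 5.0
Spin multiplicity = 2S + 1
= 2 * 5.0 + 1
= 11

11


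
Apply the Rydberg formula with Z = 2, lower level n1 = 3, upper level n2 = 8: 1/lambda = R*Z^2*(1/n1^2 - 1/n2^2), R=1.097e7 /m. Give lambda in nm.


1/lambda = R * Z^2 * (1/n1^2 - 1/n2^2)
= 1.097e7 * 2^2 * (1/3^2 - 1/8^2)
= 1.097e7 * 4 * (0.111111 - 0.015625)
= 4.1899e+06 /m
lambda = 1 / 4.1899e+06
= 238.6674 nm

238.6674


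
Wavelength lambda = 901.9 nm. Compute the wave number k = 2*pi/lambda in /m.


k = 2 * pi / lambda
= 6.2832 / (901.9e-9)
= 6.2832 / 9.0190e-07
= 6.9666e+06 /m

6.9666e+06


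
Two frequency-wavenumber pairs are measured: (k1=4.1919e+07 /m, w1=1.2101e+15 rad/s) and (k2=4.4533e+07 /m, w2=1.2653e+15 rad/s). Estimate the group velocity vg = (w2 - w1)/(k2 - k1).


vg = (w2 - w1) / (k2 - k1)
= (1.2653e+15 - 1.2101e+15) / (4.4533e+07 - 4.1919e+07)
= 5.5200e+13 / 2.6140e+06
= 2.1117e+07 m/s

2.1117e+07


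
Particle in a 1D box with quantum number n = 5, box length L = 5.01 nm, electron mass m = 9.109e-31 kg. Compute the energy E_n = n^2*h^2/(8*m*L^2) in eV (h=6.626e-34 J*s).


E = n^2 * h^2 / (8 * m * L^2)
= 5^2 * (6.626e-34)^2 / (8 * 9.109e-31 * (5.01e-9)^2)
= 25 * 4.3904e-67 / (8 * 9.109e-31 * 2.5100e-17)
= 6.0008e-20 J
= 0.3746 eV

0.3746


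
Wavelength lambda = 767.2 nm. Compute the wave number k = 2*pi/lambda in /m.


k = 2 * pi / lambda
= 6.2832 / (767.2e-9)
= 6.2832 / 7.6720e-07
= 8.1898e+06 /m

8.1898e+06


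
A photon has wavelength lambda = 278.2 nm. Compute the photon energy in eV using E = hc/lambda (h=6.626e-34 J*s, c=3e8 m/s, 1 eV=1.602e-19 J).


E = hc / lambda
= (6.626e-34)(3e8) / (278.2e-9)
= 1.9878e-25 / 2.7820e-07
= 7.1452e-19 J
Converting to eV: 7.1452e-19 / 1.602e-19
= 4.4602 eV

4.4602


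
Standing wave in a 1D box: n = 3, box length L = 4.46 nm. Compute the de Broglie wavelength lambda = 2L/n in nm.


lambda = 2L / n
= 2 * 4.46 / 3
= 8.92 / 3
= 2.9733 nm

2.9733


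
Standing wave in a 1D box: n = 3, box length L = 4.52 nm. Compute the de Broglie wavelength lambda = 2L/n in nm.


lambda = 2L / n
= 2 * 4.52 / 3
= 9.04 / 3
= 3.0133 nm

3.0133


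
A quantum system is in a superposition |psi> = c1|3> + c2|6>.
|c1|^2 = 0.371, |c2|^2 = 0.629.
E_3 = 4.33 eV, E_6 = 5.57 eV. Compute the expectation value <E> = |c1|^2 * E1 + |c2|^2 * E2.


<E> = |c1|^2 * E1 + |c2|^2 * E2
= 0.371 * 4.33 + 0.629 * 5.57
= 1.6064 + 3.5035
= 5.11 eV

5.11


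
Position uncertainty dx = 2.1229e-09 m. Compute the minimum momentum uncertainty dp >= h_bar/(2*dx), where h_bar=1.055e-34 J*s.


dp = h_bar / (2 * dx)
= 1.055e-34 / (2 * 2.1229e-09)
= 1.055e-34 / 4.2458e-09
= 2.4848e-26 kg*m/s

2.4848e-26


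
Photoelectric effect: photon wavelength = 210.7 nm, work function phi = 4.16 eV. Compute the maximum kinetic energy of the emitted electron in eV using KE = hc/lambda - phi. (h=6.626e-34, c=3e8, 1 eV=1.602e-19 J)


E_photon = hc / lambda
= (6.626e-34)(3e8) / (210.7e-9)
= 9.4343e-19 J
= 5.8891 eV
KE = E_photon - phi
= 5.8891 - 4.16
= 1.7291 eV

1.7291


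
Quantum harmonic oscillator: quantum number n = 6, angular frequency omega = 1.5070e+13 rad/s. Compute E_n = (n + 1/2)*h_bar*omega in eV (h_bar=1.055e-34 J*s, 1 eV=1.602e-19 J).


E = (n + 1/2) * h_bar * omega
= (6 + 0.5) * 1.055e-34 * 1.5070e+13
= 6.5 * 1.5899e-21
= 1.0334e-20 J
= 0.0645 eV

0.0645


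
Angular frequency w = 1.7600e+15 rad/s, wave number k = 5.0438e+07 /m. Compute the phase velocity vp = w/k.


vp = w / k
= 1.7600e+15 / 5.0438e+07
= 3.4894e+07 m/s

3.4894e+07


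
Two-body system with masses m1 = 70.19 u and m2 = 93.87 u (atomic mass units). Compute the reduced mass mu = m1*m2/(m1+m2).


mu = m1 * m2 / (m1 + m2)
= 70.19 * 93.87 / (70.19 + 93.87)
= 6588.7353 / 164.06
= 40.1605 u

40.1605


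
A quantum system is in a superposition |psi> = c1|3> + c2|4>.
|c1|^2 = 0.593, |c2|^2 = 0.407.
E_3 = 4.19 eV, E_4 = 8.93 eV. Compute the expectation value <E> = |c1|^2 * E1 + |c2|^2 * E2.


<E> = |c1|^2 * E1 + |c2|^2 * E2
= 0.593 * 4.19 + 0.407 * 8.93
= 2.4847 + 3.6345
= 6.1192 eV

6.1192


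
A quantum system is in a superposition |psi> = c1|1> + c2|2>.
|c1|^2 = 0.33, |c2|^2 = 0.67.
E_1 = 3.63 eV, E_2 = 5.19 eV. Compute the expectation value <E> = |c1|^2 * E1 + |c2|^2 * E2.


<E> = |c1|^2 * E1 + |c2|^2 * E2
= 0.33 * 3.63 + 0.67 * 5.19
= 1.1979 + 3.4773
= 4.6752 eV

4.6752


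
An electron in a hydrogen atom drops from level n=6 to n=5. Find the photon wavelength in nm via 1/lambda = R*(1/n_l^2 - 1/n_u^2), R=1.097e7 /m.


1/lambda = R * (1/n_l^2 - 1/n_u^2)
= 1.097e7 * (1/5^2 - 1/6^2)
= 1.097e7 * (0.04 - 0.027778)
= 1.097e7 * 0.012222
= 1.3408e+05 /m
lambda = 1 / 1.3408e+05 = 7458.3575 nm

7458.3575


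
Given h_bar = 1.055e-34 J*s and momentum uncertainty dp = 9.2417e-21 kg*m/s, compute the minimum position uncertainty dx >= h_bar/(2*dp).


dx = h_bar / (2 * dp)
= 1.055e-34 / (2 * 9.2417e-21)
= 1.055e-34 / 1.8483e-20
= 5.7078e-15 m

5.7078e-15


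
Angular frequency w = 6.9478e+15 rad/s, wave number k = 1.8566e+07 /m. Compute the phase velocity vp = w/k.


vp = w / k
= 6.9478e+15 / 1.8566e+07
= 3.7422e+08 m/s

3.7422e+08


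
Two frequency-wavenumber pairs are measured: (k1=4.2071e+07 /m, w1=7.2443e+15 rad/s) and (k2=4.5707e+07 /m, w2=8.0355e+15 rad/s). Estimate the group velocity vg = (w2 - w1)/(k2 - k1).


vg = (w2 - w1) / (k2 - k1)
= (8.0355e+15 - 7.2443e+15) / (4.5707e+07 - 4.2071e+07)
= 7.9120e+14 / 3.6360e+06
= 2.1760e+08 m/s

2.1760e+08


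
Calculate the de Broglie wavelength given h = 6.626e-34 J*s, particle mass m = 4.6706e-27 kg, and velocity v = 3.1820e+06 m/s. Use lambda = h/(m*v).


lambda = h / (m * v)
= 6.626e-34 / (4.6706e-27 * 3.1820e+06)
= 6.626e-34 / 1.4862e-20
= 4.4584e-14 m

4.4584e-14


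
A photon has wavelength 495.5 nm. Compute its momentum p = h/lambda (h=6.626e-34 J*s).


p = h / lambda
= 6.626e-34 / (495.5e-9)
= 6.626e-34 / 4.9550e-07
= 1.3372e-27 kg*m/s

1.3372e-27


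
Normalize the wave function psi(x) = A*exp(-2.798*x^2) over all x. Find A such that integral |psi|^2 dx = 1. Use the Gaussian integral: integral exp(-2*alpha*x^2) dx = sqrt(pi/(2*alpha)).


integral |psi|^2 dx = A^2 * sqrt(pi/(2*alpha)) = 1
A^2 = sqrt(2*alpha/pi)
= sqrt(2 * 2.798 / pi)
= 1.334639
A = sqrt(1.334639)
= 1.1553

1.1553


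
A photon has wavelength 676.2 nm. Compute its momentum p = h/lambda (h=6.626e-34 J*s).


p = h / lambda
= 6.626e-34 / (676.2e-9)
= 6.626e-34 / 6.7620e-07
= 9.7989e-28 kg*m/s

9.7989e-28


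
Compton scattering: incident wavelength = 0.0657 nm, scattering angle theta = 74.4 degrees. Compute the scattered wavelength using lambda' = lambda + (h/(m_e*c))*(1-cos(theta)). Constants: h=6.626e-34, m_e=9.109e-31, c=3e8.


Compton wavelength: h/(m_e*c) = 2.4247e-12 m
d_lambda = 2.4247e-12 * (1 - cos(74.4 deg))
= 2.4247e-12 * 0.73108
= 1.7727e-12 m = 0.001773 nm
lambda' = 0.0657 + 0.001773
= 0.067473 nm

0.067473


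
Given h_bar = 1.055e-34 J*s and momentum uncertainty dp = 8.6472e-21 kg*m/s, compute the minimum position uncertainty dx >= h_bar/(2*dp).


dx = h_bar / (2 * dp)
= 1.055e-34 / (2 * 8.6472e-21)
= 1.055e-34 / 1.7294e-20
= 6.1002e-15 m

6.1002e-15


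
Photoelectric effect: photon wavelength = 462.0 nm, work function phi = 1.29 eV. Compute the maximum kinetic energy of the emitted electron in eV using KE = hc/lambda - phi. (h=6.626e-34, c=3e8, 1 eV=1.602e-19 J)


E_photon = hc / lambda
= (6.626e-34)(3e8) / (462.0e-9)
= 4.3026e-19 J
= 2.6858 eV
KE = E_photon - phi
= 2.6858 - 1.29
= 1.3958 eV

1.3958


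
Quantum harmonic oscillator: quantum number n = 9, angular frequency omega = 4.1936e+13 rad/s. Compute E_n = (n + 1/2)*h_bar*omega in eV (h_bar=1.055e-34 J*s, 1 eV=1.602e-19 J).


E = (n + 1/2) * h_bar * omega
= (9 + 0.5) * 1.055e-34 * 4.1936e+13
= 9.5 * 4.4242e-21
= 4.2030e-20 J
= 0.2624 eV

0.2624


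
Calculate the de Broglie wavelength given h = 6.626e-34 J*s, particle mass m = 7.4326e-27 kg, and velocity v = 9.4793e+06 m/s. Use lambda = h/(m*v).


lambda = h / (m * v)
= 6.626e-34 / (7.4326e-27 * 9.4793e+06)
= 6.626e-34 / 7.0456e-20
= 9.4045e-15 m

9.4045e-15


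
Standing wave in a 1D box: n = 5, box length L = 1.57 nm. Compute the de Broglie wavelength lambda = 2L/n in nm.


lambda = 2L / n
= 2 * 1.57 / 5
= 3.14 / 5
= 0.628 nm

0.628


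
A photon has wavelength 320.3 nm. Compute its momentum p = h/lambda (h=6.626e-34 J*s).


p = h / lambda
= 6.626e-34 / (320.3e-9)
= 6.626e-34 / 3.2030e-07
= 2.0687e-27 kg*m/s

2.0687e-27


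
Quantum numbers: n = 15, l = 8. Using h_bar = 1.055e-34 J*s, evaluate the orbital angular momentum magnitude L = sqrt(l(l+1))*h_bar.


L = sqrt(l*(l+1)) * h_bar
= sqrt(8 * 9) * 1.055e-34
= sqrt(72) * 1.055e-34
= 8.4853 * 1.055e-34
= 8.9520e-34 J*s

8.9520e-34


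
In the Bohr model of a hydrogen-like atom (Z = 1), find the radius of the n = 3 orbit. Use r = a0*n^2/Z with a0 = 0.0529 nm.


r = a0 * n^2 / Z
= 0.0529 * 3^2 / 1
= 0.0529 * 9 / 1
= 0.4761 nm

0.4761


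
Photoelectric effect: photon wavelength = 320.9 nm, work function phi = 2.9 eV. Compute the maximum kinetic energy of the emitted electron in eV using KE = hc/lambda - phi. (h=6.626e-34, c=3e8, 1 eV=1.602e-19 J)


E_photon = hc / lambda
= (6.626e-34)(3e8) / (320.9e-9)
= 6.1945e-19 J
= 3.8667 eV
KE = E_photon - phi
= 3.8667 - 2.9
= 0.9667 eV

0.9667


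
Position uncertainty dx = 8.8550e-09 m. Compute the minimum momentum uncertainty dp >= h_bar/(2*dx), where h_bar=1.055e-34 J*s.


dp = h_bar / (2 * dx)
= 1.055e-34 / (2 * 8.8550e-09)
= 1.055e-34 / 1.7710e-08
= 5.9571e-27 kg*m/s

5.9571e-27


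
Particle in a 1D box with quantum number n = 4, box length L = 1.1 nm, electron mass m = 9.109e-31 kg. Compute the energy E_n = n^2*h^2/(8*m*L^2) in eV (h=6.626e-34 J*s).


E = n^2 * h^2 / (8 * m * L^2)
= 4^2 * (6.626e-34)^2 / (8 * 9.109e-31 * (1.1e-9)^2)
= 16 * 4.3904e-67 / (8 * 9.109e-31 * 1.2100e-18)
= 7.9667e-19 J
= 4.973 eV

4.973


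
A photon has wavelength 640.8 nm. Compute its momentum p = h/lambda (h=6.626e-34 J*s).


p = h / lambda
= 6.626e-34 / (640.8e-9)
= 6.626e-34 / 6.4080e-07
= 1.0340e-27 kg*m/s

1.0340e-27


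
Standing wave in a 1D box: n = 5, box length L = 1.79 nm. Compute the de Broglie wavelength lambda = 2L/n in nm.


lambda = 2L / n
= 2 * 1.79 / 5
= 3.58 / 5
= 0.716 nm

0.716


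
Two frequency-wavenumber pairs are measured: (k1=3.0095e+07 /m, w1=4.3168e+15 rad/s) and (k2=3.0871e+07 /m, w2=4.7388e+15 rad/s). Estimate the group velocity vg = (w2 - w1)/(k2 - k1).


vg = (w2 - w1) / (k2 - k1)
= (4.7388e+15 - 4.3168e+15) / (3.0871e+07 - 3.0095e+07)
= 4.2200e+14 / 7.7600e+05
= 5.4381e+08 m/s

5.4381e+08


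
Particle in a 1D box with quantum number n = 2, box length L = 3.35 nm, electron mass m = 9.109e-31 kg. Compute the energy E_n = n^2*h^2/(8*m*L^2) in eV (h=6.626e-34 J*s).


E = n^2 * h^2 / (8 * m * L^2)
= 2^2 * (6.626e-34)^2 / (8 * 9.109e-31 * (3.35e-9)^2)
= 4 * 4.3904e-67 / (8 * 9.109e-31 * 1.1223e-17)
= 2.1474e-20 J
= 0.134 eV

0.134


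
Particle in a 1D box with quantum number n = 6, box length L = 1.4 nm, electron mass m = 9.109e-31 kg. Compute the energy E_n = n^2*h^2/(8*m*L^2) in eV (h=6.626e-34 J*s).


E = n^2 * h^2 / (8 * m * L^2)
= 6^2 * (6.626e-34)^2 / (8 * 9.109e-31 * (1.4e-9)^2)
= 36 * 4.3904e-67 / (8 * 9.109e-31 * 1.9600e-18)
= 1.1066e-18 J
= 6.9076 eV

6.9076


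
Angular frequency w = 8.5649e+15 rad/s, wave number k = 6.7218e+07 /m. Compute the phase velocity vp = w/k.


vp = w / k
= 8.5649e+15 / 6.7218e+07
= 1.2742e+08 m/s

1.2742e+08


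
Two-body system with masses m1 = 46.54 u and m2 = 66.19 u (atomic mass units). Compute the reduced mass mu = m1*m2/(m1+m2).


mu = m1 * m2 / (m1 + m2)
= 46.54 * 66.19 / (46.54 + 66.19)
= 3080.4826 / 112.73
= 27.3262 u

27.3262


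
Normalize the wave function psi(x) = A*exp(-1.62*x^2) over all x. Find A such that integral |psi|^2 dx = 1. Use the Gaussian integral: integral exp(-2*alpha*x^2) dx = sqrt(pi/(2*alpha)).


integral |psi|^2 dx = A^2 * sqrt(pi/(2*alpha)) = 1
A^2 = sqrt(2*alpha/pi)
= sqrt(2 * 1.62 / pi)
= 1.015541
A = sqrt(1.015541)
= 1.0077

1.0077


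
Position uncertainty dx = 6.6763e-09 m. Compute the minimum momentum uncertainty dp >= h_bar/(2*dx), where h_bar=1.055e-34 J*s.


dp = h_bar / (2 * dx)
= 1.055e-34 / (2 * 6.6763e-09)
= 1.055e-34 / 1.3353e-08
= 7.9011e-27 kg*m/s

7.9011e-27


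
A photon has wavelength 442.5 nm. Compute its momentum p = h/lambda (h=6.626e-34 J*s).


p = h / lambda
= 6.626e-34 / (442.5e-9)
= 6.626e-34 / 4.4250e-07
= 1.4974e-27 kg*m/s

1.4974e-27


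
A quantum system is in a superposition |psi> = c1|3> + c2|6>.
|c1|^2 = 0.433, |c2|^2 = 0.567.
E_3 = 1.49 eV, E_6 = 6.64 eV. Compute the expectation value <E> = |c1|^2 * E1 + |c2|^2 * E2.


<E> = |c1|^2 * E1 + |c2|^2 * E2
= 0.433 * 1.49 + 0.567 * 6.64
= 0.6452 + 3.7649
= 4.41 eV

4.41


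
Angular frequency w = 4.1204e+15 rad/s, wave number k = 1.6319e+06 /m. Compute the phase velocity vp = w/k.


vp = w / k
= 4.1204e+15 / 1.6319e+06
= 2.5249e+09 m/s

2.5249e+09


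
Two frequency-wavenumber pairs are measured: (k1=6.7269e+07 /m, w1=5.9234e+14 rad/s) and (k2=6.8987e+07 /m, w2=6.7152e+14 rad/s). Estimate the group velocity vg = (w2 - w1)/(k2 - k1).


vg = (w2 - w1) / (k2 - k1)
= (6.7152e+14 - 5.9234e+14) / (6.8987e+07 - 6.7269e+07)
= 7.9180e+13 / 1.7180e+06
= 4.6088e+07 m/s

4.6088e+07


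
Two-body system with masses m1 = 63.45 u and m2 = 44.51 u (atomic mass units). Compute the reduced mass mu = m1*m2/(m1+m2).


mu = m1 * m2 / (m1 + m2)
= 63.45 * 44.51 / (63.45 + 44.51)
= 2824.1595 / 107.96
= 26.1593 u

26.1593


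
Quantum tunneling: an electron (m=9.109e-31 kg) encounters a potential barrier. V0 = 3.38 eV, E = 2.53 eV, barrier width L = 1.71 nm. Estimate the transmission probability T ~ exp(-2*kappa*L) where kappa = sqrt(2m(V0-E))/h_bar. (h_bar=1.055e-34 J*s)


V0 - E = 0.85 eV = 1.3617e-19 J
kappa = sqrt(2 * m * (V0-E)) / h_bar
= sqrt(2 * 9.109e-31 * 1.3617e-19) / 1.055e-34
= 4.7211e+09 /m
2*kappa*L = 2 * 4.7211e+09 * 1.71e-9
= 16.146
T = exp(-16.146) = 9.724898e-08

9.724898e-08


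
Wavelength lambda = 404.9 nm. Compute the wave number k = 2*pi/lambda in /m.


k = 2 * pi / lambda
= 6.2832 / (404.9e-9)
= 6.2832 / 4.0490e-07
= 1.5518e+07 /m

1.5518e+07


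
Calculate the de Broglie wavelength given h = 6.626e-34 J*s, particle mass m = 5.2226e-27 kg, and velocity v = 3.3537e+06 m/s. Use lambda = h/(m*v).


lambda = h / (m * v)
= 6.626e-34 / (5.2226e-27 * 3.3537e+06)
= 6.626e-34 / 1.7515e-20
= 3.7830e-14 m

3.7830e-14


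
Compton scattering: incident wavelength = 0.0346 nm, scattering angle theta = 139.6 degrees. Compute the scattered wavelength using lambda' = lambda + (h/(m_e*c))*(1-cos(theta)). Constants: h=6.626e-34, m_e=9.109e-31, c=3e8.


Compton wavelength: h/(m_e*c) = 2.4247e-12 m
d_lambda = 2.4247e-12 * (1 - cos(139.6 deg))
= 2.4247e-12 * 1.761538
= 4.2712e-12 m = 0.004271 nm
lambda' = 0.0346 + 0.004271
= 0.038871 nm

0.038871


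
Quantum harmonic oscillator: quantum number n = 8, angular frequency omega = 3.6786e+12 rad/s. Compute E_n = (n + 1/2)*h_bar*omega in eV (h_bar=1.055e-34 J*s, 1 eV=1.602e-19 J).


E = (n + 1/2) * h_bar * omega
= (8 + 0.5) * 1.055e-34 * 3.6786e+12
= 8.5 * 3.8809e-22
= 3.2988e-21 J
= 0.0206 eV

0.0206


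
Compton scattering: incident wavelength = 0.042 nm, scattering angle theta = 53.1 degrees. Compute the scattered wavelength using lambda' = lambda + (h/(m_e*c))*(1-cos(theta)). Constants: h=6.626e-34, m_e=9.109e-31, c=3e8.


Compton wavelength: h/(m_e*c) = 2.4247e-12 m
d_lambda = 2.4247e-12 * (1 - cos(53.1 deg))
= 2.4247e-12 * 0.39958
= 9.6886e-13 m = 0.000969 nm
lambda' = 0.042 + 0.000969
= 0.042969 nm

0.042969


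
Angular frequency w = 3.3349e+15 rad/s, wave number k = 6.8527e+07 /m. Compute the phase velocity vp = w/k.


vp = w / k
= 3.3349e+15 / 6.8527e+07
= 4.8665e+07 m/s

4.8665e+07


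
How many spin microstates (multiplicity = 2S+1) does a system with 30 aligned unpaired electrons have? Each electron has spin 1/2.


Total spin S = N * (1/2) = 30 * 0.5 = 15.0
Spin multiplicity = 2S + 1
= 2 * 15.0 + 1
= 31

31


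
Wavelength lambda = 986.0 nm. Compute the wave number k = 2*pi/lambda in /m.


k = 2 * pi / lambda
= 6.2832 / (986.0e-9)
= 6.2832 / 9.8600e-07
= 6.3724e+06 /m

6.3724e+06


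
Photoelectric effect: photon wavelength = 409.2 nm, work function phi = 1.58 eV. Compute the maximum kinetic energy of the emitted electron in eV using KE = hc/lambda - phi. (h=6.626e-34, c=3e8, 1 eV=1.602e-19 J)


E_photon = hc / lambda
= (6.626e-34)(3e8) / (409.2e-9)
= 4.8578e-19 J
= 3.0323 eV
KE = E_photon - phi
= 3.0323 - 1.58
= 1.4523 eV

1.4523


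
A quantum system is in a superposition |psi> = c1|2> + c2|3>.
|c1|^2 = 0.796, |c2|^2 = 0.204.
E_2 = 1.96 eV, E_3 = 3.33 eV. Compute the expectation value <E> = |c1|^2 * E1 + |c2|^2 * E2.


<E> = |c1|^2 * E1 + |c2|^2 * E2
= 0.796 * 1.96 + 0.204 * 3.33
= 1.5602 + 0.6793
= 2.2395 eV

2.2395


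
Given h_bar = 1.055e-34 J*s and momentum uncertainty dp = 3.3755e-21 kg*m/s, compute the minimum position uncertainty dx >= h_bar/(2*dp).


dx = h_bar / (2 * dp)
= 1.055e-34 / (2 * 3.3755e-21)
= 1.055e-34 / 6.7510e-21
= 1.5627e-14 m

1.5627e-14


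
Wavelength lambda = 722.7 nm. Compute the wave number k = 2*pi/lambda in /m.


k = 2 * pi / lambda
= 6.2832 / (722.7e-9)
= 6.2832 / 7.2270e-07
= 8.6940e+06 /m

8.6940e+06


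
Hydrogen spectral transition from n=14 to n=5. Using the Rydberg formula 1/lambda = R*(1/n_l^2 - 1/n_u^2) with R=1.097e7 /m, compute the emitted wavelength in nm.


1/lambda = R * (1/n_l^2 - 1/n_u^2)
= 1.097e7 * (1/5^2 - 1/14^2)
= 1.097e7 * (0.04 - 0.005102)
= 1.097e7 * 0.034898
= 3.8283e+05 /m
lambda = 1 / 3.8283e+05 = 2612.1213 nm

2612.1213


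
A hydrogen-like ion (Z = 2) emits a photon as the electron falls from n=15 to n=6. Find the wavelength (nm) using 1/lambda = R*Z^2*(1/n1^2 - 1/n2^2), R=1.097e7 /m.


1/lambda = R * Z^2 * (1/n1^2 - 1/n2^2)
= 1.097e7 * 2^2 * (1/6^2 - 1/15^2)
= 1.097e7 * 4 * (0.027778 - 0.004444)
= 1.0239e+06 /m
lambda = 1 / 1.0239e+06
= 976.6897 nm

976.6897


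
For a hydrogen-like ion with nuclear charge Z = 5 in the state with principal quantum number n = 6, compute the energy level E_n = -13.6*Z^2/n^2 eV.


E_n = -13.6 * Z^2 / n^2
= -13.6 * 5^2 / 6^2
= -13.6 * 25 / 36
= -9.4444 eV

-9.4444


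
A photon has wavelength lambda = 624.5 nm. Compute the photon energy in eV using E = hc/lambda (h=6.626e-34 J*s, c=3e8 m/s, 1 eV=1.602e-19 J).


E = hc / lambda
= (6.626e-34)(3e8) / (624.5e-9)
= 1.9878e-25 / 6.2450e-07
= 3.1830e-19 J
Converting to eV: 3.1830e-19 / 1.602e-19
= 1.9869 eV

1.9869


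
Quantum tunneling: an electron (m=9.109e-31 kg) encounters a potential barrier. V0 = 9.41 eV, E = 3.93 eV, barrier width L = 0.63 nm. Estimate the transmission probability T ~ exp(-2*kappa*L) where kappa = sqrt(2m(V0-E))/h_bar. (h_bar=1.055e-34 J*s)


V0 - E = 5.48 eV = 8.7790e-19 J
kappa = sqrt(2 * m * (V0-E)) / h_bar
= sqrt(2 * 9.109e-31 * 8.7790e-19) / 1.055e-34
= 1.1987e+10 /m
2*kappa*L = 2 * 1.1987e+10 * 0.63e-9
= 15.1039
T = exp(-15.1039) = 2.757062e-07

2.757062e-07


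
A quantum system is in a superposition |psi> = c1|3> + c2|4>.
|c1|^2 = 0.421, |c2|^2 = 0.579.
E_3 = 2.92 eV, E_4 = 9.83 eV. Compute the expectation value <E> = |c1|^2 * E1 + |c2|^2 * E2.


<E> = |c1|^2 * E1 + |c2|^2 * E2
= 0.421 * 2.92 + 0.579 * 9.83
= 1.2293 + 5.6916
= 6.9209 eV

6.9209


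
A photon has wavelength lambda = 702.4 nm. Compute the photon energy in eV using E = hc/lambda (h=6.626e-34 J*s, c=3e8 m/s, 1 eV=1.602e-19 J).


E = hc / lambda
= (6.626e-34)(3e8) / (702.4e-9)
= 1.9878e-25 / 7.0240e-07
= 2.8300e-19 J
Converting to eV: 2.8300e-19 / 1.602e-19
= 1.7665 eV

1.7665


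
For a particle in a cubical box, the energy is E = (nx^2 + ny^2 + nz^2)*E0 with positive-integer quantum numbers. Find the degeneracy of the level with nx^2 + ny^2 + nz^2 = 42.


Enumerate all (nx, ny, nz) with nx^2 + ny^2 + nz^2 = 42:
(1,4,5)
(1,5,4)
(4,1,5)
(4,5,1)
(5,1,4)
(5,4,1)
Total degeneracy = 6

6


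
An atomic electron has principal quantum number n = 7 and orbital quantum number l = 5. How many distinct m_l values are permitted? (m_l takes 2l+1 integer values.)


m_l ranges from -l to +l in integer steps
So m_l goes from -5 to +5
Count = 2l + 1 = 2*5 + 1
= 11

11


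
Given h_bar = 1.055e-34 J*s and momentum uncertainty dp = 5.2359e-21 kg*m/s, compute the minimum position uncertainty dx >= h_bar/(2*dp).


dx = h_bar / (2 * dp)
= 1.055e-34 / (2 * 5.2359e-21)
= 1.055e-34 / 1.0472e-20
= 1.0075e-14 m

1.0075e-14


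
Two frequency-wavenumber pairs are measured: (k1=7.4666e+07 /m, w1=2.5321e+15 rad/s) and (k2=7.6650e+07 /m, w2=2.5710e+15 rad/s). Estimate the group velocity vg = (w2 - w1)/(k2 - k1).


vg = (w2 - w1) / (k2 - k1)
= (2.5710e+15 - 2.5321e+15) / (7.6650e+07 - 7.4666e+07)
= 3.8900e+13 / 1.9840e+06
= 1.9607e+07 m/s

1.9607e+07


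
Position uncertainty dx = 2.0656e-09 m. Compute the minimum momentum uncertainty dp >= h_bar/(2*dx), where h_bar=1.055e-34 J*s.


dp = h_bar / (2 * dx)
= 1.055e-34 / (2 * 2.0656e-09)
= 1.055e-34 / 4.1312e-09
= 2.5537e-26 kg*m/s

2.5537e-26


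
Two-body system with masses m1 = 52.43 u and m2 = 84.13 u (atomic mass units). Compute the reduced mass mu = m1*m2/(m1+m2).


mu = m1 * m2 / (m1 + m2)
= 52.43 * 84.13 / (52.43 + 84.13)
= 4410.9359 / 136.56
= 32.3004 u

32.3004


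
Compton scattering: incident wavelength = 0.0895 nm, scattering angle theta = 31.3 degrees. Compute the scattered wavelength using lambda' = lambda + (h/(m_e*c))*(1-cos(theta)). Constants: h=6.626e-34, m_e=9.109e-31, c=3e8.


Compton wavelength: h/(m_e*c) = 2.4247e-12 m
d_lambda = 2.4247e-12 * (1 - cos(31.3 deg))
= 2.4247e-12 * 0.145541
= 3.5289e-13 m = 0.000353 nm
lambda' = 0.0895 + 0.000353
= 0.089853 nm

0.089853


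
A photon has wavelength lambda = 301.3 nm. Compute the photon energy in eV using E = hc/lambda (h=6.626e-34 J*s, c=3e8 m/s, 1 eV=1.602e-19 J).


E = hc / lambda
= (6.626e-34)(3e8) / (301.3e-9)
= 1.9878e-25 / 3.0130e-07
= 6.5974e-19 J
Converting to eV: 6.5974e-19 / 1.602e-19
= 4.1182 eV

4.1182


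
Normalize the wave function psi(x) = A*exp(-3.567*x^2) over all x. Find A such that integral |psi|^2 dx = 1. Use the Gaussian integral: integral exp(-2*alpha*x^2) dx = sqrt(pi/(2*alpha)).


integral |psi|^2 dx = A^2 * sqrt(pi/(2*alpha)) = 1
A^2 = sqrt(2*alpha/pi)
= sqrt(2 * 3.567 / pi)
= 1.506925
A = sqrt(1.506925)
= 1.2276

1.2276


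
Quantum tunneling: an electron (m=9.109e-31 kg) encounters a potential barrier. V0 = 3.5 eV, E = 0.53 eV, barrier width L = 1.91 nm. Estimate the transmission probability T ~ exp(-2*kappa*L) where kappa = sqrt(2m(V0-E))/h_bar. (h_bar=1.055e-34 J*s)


V0 - E = 2.97 eV = 4.7579e-19 J
kappa = sqrt(2 * m * (V0-E)) / h_bar
= sqrt(2 * 9.109e-31 * 4.7579e-19) / 1.055e-34
= 8.8249e+09 /m
2*kappa*L = 2 * 8.8249e+09 * 1.91e-9
= 33.7109
T = exp(-33.7109) = 2.288385e-15

2.288385e-15


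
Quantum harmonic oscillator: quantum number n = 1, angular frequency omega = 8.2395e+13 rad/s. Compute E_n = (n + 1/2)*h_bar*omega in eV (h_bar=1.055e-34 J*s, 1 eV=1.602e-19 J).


E = (n + 1/2) * h_bar * omega
= (1 + 0.5) * 1.055e-34 * 8.2395e+13
= 1.5 * 8.6927e-21
= 1.3039e-20 J
= 0.0814 eV

0.0814


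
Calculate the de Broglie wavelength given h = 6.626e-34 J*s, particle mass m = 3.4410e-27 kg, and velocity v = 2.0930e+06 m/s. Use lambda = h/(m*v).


lambda = h / (m * v)
= 6.626e-34 / (3.4410e-27 * 2.0930e+06)
= 6.626e-34 / 7.2020e-21
= 9.2002e-14 m

9.2002e-14


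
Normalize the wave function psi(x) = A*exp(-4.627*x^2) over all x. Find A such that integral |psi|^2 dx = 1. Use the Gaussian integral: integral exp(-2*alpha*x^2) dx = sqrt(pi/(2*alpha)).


integral |psi|^2 dx = A^2 * sqrt(pi/(2*alpha)) = 1
A^2 = sqrt(2*alpha/pi)
= sqrt(2 * 4.627 / pi)
= 1.716287
A = sqrt(1.716287)
= 1.3101

1.3101


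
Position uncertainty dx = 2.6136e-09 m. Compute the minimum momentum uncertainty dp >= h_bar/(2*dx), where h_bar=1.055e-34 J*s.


dp = h_bar / (2 * dx)
= 1.055e-34 / (2 * 2.6136e-09)
= 1.055e-34 / 5.2272e-09
= 2.0183e-26 kg*m/s

2.0183e-26


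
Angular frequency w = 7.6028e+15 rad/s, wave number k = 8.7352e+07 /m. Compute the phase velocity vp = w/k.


vp = w / k
= 7.6028e+15 / 8.7352e+07
= 8.7036e+07 m/s

8.7036e+07


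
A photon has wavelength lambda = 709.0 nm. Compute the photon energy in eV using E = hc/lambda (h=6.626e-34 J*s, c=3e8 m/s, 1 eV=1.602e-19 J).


E = hc / lambda
= (6.626e-34)(3e8) / (709.0e-9)
= 1.9878e-25 / 7.0900e-07
= 2.8037e-19 J
Converting to eV: 2.8037e-19 / 1.602e-19
= 1.7501 eV

1.7501


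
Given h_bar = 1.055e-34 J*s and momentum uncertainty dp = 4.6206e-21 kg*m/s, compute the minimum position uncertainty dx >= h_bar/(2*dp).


dx = h_bar / (2 * dp)
= 1.055e-34 / (2 * 4.6206e-21)
= 1.055e-34 / 9.2412e-21
= 1.1416e-14 m

1.1416e-14


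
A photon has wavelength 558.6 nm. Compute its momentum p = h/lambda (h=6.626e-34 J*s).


p = h / lambda
= 6.626e-34 / (558.6e-9)
= 6.626e-34 / 5.5860e-07
= 1.1862e-27 kg*m/s

1.1862e-27


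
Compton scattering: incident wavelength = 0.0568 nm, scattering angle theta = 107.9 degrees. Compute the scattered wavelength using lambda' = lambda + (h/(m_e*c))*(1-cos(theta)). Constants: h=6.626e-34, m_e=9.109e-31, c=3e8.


Compton wavelength: h/(m_e*c) = 2.4247e-12 m
d_lambda = 2.4247e-12 * (1 - cos(107.9 deg))
= 2.4247e-12 * 1.307357
= 3.1700e-12 m = 0.00317 nm
lambda' = 0.0568 + 0.00317
= 0.05997 nm

0.05997
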